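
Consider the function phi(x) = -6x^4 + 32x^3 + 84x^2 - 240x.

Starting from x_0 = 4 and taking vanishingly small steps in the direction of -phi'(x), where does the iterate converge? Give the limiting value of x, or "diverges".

phi'(x) = -24(x - 5)(x - 1)(x + 2), so phi'(4) = 432.
Gradient descent moves in the -phi' direction, i.e. x is decreasing.
The nearest critical point in that direction is x = 1, where phi'' = 288 > 0 (a local minimum). The iterate converges there.

1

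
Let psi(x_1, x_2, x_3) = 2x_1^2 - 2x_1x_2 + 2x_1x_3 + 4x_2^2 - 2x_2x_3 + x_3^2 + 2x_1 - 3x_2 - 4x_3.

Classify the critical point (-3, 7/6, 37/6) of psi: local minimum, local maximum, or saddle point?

The Hessian is constant: H = [[4, -2, 2], [-2, 8, -2], [2, -2, 2]].
Leading principal minors: Δ₁ = 4, Δ₂ = 28, Δ₃ = 24.
All leading minors are positive, so H is positive definite: a local minimum.

local minimum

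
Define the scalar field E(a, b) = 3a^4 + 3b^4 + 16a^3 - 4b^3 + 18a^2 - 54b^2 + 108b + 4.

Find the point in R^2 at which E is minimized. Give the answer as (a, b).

E(a,b) separates as P(a) + Q(b) + 4, so its minimum is min P + min Q + 4.
P'(a) = 12a(a + 1)(a + 3) vanishes at a ∈ {-3, -1, 0}; Q'(b) = 12(b - 3)(b - 1)(b + 3) vanishes at b ∈ {-3, 1, 3}.
Local minima of P (where P''>0): P(-3)=-27, P(0)=0. Local minima of Q: Q(-3)=-459, Q(3)=-27.
So the global minimum of E is P(-3) + Q(-3) + 4 = -27 − 459 + 4 = -482, attained at (-3, -3).

(-3, -3)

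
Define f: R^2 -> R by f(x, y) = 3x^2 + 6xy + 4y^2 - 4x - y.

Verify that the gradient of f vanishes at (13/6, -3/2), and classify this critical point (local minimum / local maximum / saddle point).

∇f = (6x + 6y - 4, 6x + 8y - 1); substituting (13/6, -3/2) gives ∇f = (0, 0), so (13/6, -3/2) is indeed a critical point.
The Hessian of f is constant: H = [[6, 6], [6, 8]].
det(H) = 6·8 − 6² = 12.
det(H) > 0 and tr(H) = 14 > 0, so H is positive definite and the point is a local minimum.

local minimum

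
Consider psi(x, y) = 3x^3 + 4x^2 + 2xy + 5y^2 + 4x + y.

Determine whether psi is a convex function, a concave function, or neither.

neither

The term 3x^3 is cubic, so the Hessian is not constant.
∂²psi/∂x² = 18x + 8, which takes both signs as x varies (negative for sufficiently negative x). A diagonal entry of the Hessian changing sign means the Hessian is neither positive- nor negative-semidefinite on all of R^2.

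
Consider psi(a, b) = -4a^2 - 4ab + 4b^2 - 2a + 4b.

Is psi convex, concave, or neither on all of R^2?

neither

psi is quadratic, so its Hessian is the constant matrix H = [[-8, -4], [-4, 8]].
det(H) = -80, tr(H) = 0.
det(H) < 0, so H is indefinite: neither convex nor concave.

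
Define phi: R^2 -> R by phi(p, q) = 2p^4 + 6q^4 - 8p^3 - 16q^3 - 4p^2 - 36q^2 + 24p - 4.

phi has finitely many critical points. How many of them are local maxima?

phi separates as a function of p plus a function of q, so ∇phi=0 decouples.
∂phi/∂p = 8(p - 3)(p - 1)(p + 1) = 0 at p ∈ {-1, 1, 3}; ∂phi/∂q = 24q(q - 3)(q + 1) = 0 at q ∈ {-1, 0, 3}.
The Hessian is diagonal: diag(phi_pp, phi_qq). Second derivatives: phi_pp(-1)=64, phi_pp(1)=-32, phi_pp(3)=64; phi_qq(-1)=96, phi_qq(0)=-72, phi_qq(3)=288.
Local maxima occur where both diagonal entries negative: (1, 0). Count: 1.

1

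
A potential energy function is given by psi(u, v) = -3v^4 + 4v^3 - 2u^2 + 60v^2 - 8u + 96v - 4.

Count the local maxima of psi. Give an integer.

2

psi separates as a function of u plus a function of v, so ∇psi=0 decouples.
∂psi/∂u = -4(u + 2) = 0 at u ∈ {-2}; ∂psi/∂v = -12(v - 4)(v + 1)(v + 2) = 0 at v ∈ {-2, -1, 4}.
The Hessian is diagonal: diag(psi_uu, psi_vv). Second derivatives: psi_uu(-2)=-4; psi_vv(-2)=-72, psi_vv(-1)=60, psi_vv(4)=-360.
Local maxima occur where both diagonal entries negative: (-2, -2), (-2, 4). Count: 2.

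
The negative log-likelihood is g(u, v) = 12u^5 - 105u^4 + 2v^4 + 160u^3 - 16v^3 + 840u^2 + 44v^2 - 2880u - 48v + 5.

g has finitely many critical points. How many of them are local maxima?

2

g separates as a function of u plus a function of v, so ∇g=0 decouples.
∂g/∂u = 60(u - 4)(u - 3)(u - 2)(u + 2) = 0 at u ∈ {-2, 2, 3, 4}; ∂g/∂v = 8(v - 3)(v - 2)(v - 1) = 0 at v ∈ {1, 2, 3}.
The Hessian is diagonal: diag(g_uu, g_vv). Second derivatives: g_uu(-2)=-7200, g_uu(2)=480, g_uu(3)=-300, g_uu(4)=720; g_vv(1)=16, g_vv(2)=-8, g_vv(3)=16.
Local maxima occur where both diagonal entries negative: (-2, 2), (3, 2). Count: 2.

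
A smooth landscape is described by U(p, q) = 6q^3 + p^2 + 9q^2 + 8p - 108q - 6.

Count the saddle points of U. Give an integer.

1

U separates as a function of p plus a function of q, so ∇U=0 decouples.
∂U/∂p = 2(p + 4) = 0 at p ∈ {-4}; ∂U/∂q = 18(q - 2)(q + 3) = 0 at q ∈ {-3, 2}.
The Hessian is diagonal: diag(U_pp, U_qq). Second derivatives: U_pp(-4)=2; U_qq(-3)=-90, U_qq(2)=90.
Saddle points occur where the two diagonal entries have opposite signs: (-4, -3). Count: 1.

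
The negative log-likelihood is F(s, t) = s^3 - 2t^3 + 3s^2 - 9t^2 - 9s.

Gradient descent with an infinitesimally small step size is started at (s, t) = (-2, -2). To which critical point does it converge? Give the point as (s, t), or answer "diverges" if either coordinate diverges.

F is separable, so gradient descent decouples: s follows -∂F/∂s, t follows -∂F/∂t.
∂F/∂s = 3(s - 1)(s + 3); at s=-2 this is -9, so s increases.
∂F/∂t = -6t(t + 3); at t=-2 this is 12, so t decreases.
s converges to its nearest critical value 1 (a local min of the s-part); t converges to -3. The iterate converges to (1, -3).

(1, -3)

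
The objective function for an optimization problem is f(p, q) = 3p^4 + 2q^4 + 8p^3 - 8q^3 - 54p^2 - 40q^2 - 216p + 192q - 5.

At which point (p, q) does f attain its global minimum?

(3, -3)

f(p,q) separates as A(p) + B(q) − 5, so its minimum is min A + min B − 5.
A'(p) = 12(p - 3)(p + 2)(p + 3) vanishes at p ∈ {-3, -2, 3}; B'(q) = 8(q - 4)(q - 2)(q + 3) vanishes at q ∈ {-3, 2, 4}.
Local minima of A (where A''>0): A(-3)=189, A(3)=-675. Local minima of B: B(-3)=-558, B(4)=128.
So the global minimum of f is A(3) + B(-3) − 5 = -675 − 558 − 5 = -1238, attained at (3, -3).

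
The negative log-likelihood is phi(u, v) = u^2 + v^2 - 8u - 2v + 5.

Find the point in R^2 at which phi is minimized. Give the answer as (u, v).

phi(u,v) separates as P(u) + Q(v) + 5, so its minimum is min P + min Q + 5.
P'(u) = 2u - 8 vanishes at u ∈ {4}; Q'(v) = 2v - 2 vanishes at v ∈ {1}.
Local minima of P (where P''>0): P(4)=-16. Local minima of Q: Q(1)=-1.
So the global minimum of phi is P(4) + Q(1) + 5 = -16 − 1 + 5 = -12, attained at (4, 1).

(4, 1)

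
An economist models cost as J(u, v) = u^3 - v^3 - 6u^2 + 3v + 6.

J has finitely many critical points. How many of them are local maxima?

J separates as a function of u plus a function of v, so ∇J=0 decouples.
∂J/∂u = 3u(u - 4) = 0 at u ∈ {0, 4}; ∂J/∂v = -3(v - 1)(v + 1) = 0 at v ∈ {-1, 1}.
The Hessian is diagonal: diag(J_uu, J_vv). Second derivatives: J_uu(0)=-12, J_uu(4)=12; J_vv(-1)=6, J_vv(1)=-6.
Local maxima occur where both diagonal entries negative: (0, 1). Count: 1.

1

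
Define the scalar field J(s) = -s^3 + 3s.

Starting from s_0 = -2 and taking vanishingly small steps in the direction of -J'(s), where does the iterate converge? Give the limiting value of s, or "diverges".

-1

J'(s) = -3(s - 1)(s + 1), so J'(-2) = -9.
Gradient descent moves in the -J' direction, i.e. s is increasing.
The nearest critical point in that direction is s = -1, where J'' = 6 > 0 (a local minimum). The iterate converges there.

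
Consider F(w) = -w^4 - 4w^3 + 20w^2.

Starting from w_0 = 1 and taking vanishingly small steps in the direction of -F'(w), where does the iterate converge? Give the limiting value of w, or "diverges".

F'(w) = -4w(w - 2)(w + 5), so F'(1) = 24.
Gradient descent moves in the -F' direction, i.e. w is decreasing.
The nearest critical point in that direction is w = 0, where F'' = 40 > 0 (a local minimum). The iterate converges there.

0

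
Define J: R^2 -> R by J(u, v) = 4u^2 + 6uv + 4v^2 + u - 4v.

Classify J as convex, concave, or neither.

convex

J is quadratic, so its Hessian is the constant matrix H = [[8, 6], [6, 8]].
det(H) = 28, tr(H) = 16.
det(H) > 0 and tr(H) > 0, so H is positive definite everywhere: convex.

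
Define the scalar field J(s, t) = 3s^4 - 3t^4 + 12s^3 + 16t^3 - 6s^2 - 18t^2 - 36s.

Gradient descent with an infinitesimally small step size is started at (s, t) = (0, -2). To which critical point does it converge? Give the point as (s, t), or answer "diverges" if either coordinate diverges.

diverges

J is separable, so gradient descent decouples: s follows -∂J/∂s, t follows -∂J/∂t.
∂J/∂s = 12(s - 1)(s + 1)(s + 3); at s=0 this is -36, so s increases.
∂J/∂t = -12t(t - 3)(t - 1); at t=-2 this is 360, so t decreases.
The t-coordinate has no critical point in that direction and runs off to infinity.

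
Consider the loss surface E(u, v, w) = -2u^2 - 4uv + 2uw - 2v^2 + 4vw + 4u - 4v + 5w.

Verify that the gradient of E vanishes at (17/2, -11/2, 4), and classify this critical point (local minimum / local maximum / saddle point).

∇E = (-4u - 4v + 2w + 4, -4u - 4v + 4w - 4, 2u + 4v + 5); substituting (17/2, -11/2, 4) gives ∇E = (0, 0, 0), so (17/2, -11/2, 4) is indeed a critical point.
The Hessian is constant: H = [[-4, -4, 2], [-4, -4, 4], [2, 4, 0]].
Leading principal minors: Δ₁ = -4, Δ₂ = 0, Δ₃ = 16.
The minors fit neither the all-positive nor the alternating-sign pattern, so H is indefinite: a saddle point.

saddle point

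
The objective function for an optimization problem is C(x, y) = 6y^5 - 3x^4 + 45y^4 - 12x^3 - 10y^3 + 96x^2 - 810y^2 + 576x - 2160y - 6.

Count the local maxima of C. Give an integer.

4

C separates as a function of x plus a function of y, so ∇C=0 decouples.
∂C/∂x = -12(x - 4)(x + 3)(x + 4) = 0 at x ∈ {-4, -3, 4}; ∂C/∂y = 30(y - 3)(y + 2)(y + 3)(y + 4) = 0 at y ∈ {-4, -3, -2, 3}.
The Hessian is diagonal: diag(C_xx, C_yy). Second derivatives: C_xx(-4)=-96, C_xx(-3)=84, C_xx(4)=-672; C_yy(-4)=-420, C_yy(-3)=180, C_yy(-2)=-300, C_yy(3)=6300.
Local maxima occur where both diagonal entries negative: (-4, -4), (-4, -2), (4, -4), (4, -2). Count: 4.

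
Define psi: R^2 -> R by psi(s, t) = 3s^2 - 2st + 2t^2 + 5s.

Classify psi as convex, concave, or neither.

psi is quadratic, so its Hessian is the constant matrix H = [[6, -2], [-2, 4]].
det(H) = 20, tr(H) = 10.
det(H) > 0 and tr(H) > 0, so H is positive definite everywhere: convex.

convex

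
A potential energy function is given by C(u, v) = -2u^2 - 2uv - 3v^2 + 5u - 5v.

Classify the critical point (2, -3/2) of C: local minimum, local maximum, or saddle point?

local maximum

The Hessian of C is constant: H = [[-4, -2], [-2, -6]].
det(H) = (-4)·(-6) − (-2)² = 20.
det(H) > 0 and tr(H) = -10 < 0, so H is negative definite and the point is a local maximum.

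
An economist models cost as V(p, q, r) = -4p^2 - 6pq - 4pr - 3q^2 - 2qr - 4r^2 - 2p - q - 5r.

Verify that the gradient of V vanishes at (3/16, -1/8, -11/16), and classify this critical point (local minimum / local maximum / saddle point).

local maximum

∇V = (-8p - 6q - 4r - 2, -6p - 6q - 2r - 1, -4p - 2q - 8r - 5); substituting (3/16, -1/8, -11/16) gives ∇V = (0, 0, 0), so (3/16, -1/8, -11/16) is indeed a critical point.
The Hessian is constant: H = [[-8, -6, -4], [-6, -6, -2], [-4, -2, -8]].
Leading principal minors: Δ₁ = -8, Δ₂ = 12, Δ₃ = -64.
The minors alternate sign starting negative (−, +, −), so H is negative definite: a local maximum.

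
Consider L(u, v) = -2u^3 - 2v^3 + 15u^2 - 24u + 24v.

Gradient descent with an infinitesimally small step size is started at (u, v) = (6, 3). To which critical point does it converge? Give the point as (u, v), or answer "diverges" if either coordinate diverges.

L is separable, so gradient descent decouples: u follows -∂L/∂u, v follows -∂L/∂v.
∂L/∂u = -6(u - 4)(u - 1); at u=6 this is -60, so u increases.
∂L/∂v = -6(v - 2)(v + 2); at v=3 this is -30, so v increases.
The u-coordinate has no critical point in that direction and runs off to infinity.

diverges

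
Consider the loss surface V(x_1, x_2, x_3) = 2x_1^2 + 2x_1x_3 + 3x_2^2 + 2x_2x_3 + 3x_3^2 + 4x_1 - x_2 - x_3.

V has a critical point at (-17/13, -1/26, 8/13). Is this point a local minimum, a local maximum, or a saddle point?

local minimum

The Hessian is constant: H = [[4, 0, 2], [0, 6, 2], [2, 2, 6]].
Leading principal minors: Δ₁ = 4, Δ₂ = 24, Δ₃ = 104.
All leading minors are positive, so H is positive definite: a local minimum.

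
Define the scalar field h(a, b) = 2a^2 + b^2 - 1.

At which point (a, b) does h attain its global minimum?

(0, 0)

h(a,b) separates as P(a) + Q(b) − 1, so its minimum is min P + min Q − 1.
P'(a) = 4a vanishes at a ∈ {0}; Q'(b) = 2b vanishes at b ∈ {0}.
Local minima of P (where P''>0): P(0)=0. Local minima of Q: Q(0)=0.
So the global minimum of h is P(0) + Q(0) − 1 = 0 + 0 − 1 = -1, attained at (0, 0).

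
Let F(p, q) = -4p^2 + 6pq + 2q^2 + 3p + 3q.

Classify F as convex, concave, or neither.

neither

F is quadratic, so its Hessian is the constant matrix H = [[-8, 6], [6, 4]].
det(H) = -68, tr(H) = -4.
det(H) < 0, so H is indefinite: neither convex nor concave.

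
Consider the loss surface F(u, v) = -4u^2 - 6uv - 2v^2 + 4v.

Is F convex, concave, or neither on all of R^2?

F is quadratic, so its Hessian is the constant matrix H = [[-8, -6], [-6, -4]].
det(H) = -4, tr(H) = -12.
det(H) < 0, so H is indefinite: neither convex nor concave.

neither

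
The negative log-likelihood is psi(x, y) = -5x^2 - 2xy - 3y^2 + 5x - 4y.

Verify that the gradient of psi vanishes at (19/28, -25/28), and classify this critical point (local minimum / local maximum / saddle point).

∇psi = (-10x - 2y + 5, -2x - 6y - 4); substituting (19/28, -25/28) gives ∇psi = (0, 0), so (19/28, -25/28) is indeed a critical point.
The Hessian of psi is constant: H = [[-10, -2], [-2, -6]].
det(H) = (-10)·(-6) − (-2)² = 56.
det(H) > 0 and tr(H) = -16 < 0, so H is negative definite and the point is a local maximum.

local maximum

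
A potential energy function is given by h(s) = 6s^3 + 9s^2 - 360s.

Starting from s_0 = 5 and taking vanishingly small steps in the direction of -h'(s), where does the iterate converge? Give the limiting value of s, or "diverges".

h'(s) = 18(s - 4)(s + 5), so h'(5) = 180.
Gradient descent moves in the -h' direction, i.e. s is decreasing.
The nearest critical point in that direction is s = 4, where h'' = 162 > 0 (a local minimum). The iterate converges there.

4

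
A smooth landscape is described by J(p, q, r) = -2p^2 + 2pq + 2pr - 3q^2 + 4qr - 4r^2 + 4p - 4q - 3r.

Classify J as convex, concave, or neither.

J is quadratic, so its Hessian is the constant matrix H = [[-4, 2, 2], [2, -6, 4], [2, 4, -8]].
Leading principal minors: -4, 20, -40.
Signs alternate −, +, − ⇒ H ≺ 0 ⇒ concave.

concave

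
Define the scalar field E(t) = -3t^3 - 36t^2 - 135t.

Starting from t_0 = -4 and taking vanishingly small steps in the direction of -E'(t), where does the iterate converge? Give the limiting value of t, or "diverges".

E'(t) = -9(t + 3)(t + 5), so E'(-4) = 9.
Gradient descent moves in the -E' direction, i.e. t is decreasing.
The nearest critical point in that direction is t = -5, where E'' = 18 > 0 (a local minimum). The iterate converges there.

-5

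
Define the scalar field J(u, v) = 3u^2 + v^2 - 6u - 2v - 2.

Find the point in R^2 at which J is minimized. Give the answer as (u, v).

J(u,v) separates as P(u) + Q(v) − 2, so its minimum is min P + min Q − 2.
P'(u) = 6u - 6 vanishes at u ∈ {1}; Q'(v) = 2v - 2 vanishes at v ∈ {1}.
Local minima of P (where P''>0): P(1)=-3. Local minima of Q: Q(1)=-1.
So the global minimum of J is P(1) + Q(1) − 2 = -3 − 1 − 2 = -6, attained at (1, 1).

(1, 1)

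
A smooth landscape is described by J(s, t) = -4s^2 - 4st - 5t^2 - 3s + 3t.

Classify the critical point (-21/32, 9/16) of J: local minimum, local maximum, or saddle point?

The Hessian of J is constant: H = [[-8, -4], [-4, -10]].
det(H) = (-8)·(-10) − (-4)² = 64.
det(H) > 0 and tr(H) = -18 < 0, so H is negative definite and the point is a local maximum.

local maximum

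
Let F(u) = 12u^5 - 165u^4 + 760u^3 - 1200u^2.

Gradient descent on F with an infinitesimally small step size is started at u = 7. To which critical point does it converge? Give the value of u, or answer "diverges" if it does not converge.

5

F'(u) = 60u(u - 5)(u - 4)(u - 2), so F'(7) = 12600.
Gradient descent moves in the -F' direction, i.e. u is decreasing.
The nearest critical point in that direction is u = 5, where F'' = 900 > 0 (a local minimum). The iterate converges there.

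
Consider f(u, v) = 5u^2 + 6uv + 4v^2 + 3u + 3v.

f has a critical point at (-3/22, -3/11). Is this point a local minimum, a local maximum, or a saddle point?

The Hessian of f is constant: H = [[10, 6], [6, 8]].
det(H) = 10·8 − 6² = 44.
det(H) > 0 and tr(H) = 18 > 0, so H is positive definite and the point is a local minimum.

local minimum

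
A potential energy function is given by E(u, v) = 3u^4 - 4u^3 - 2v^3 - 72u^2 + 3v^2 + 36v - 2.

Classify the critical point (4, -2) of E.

The mixed partial ∂²E/∂u∂v is 0, so the Hessian at any point is diag(E_uu, E_vv) = diag(12(3u^2 - 2u - 12), 6(-2v + 1)).
At (4, -2): H = diag(336, 30).
Both eigenvalues are positive, so H is positive definite: a local minimum.

local minimum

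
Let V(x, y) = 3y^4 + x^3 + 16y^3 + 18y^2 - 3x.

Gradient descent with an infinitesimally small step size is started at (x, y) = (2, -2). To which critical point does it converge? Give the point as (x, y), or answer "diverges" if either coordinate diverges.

V is separable, so gradient descent decouples: x follows -∂V/∂x, y follows -∂V/∂y.
∂V/∂x = 3(x - 1)(x + 1); at x=2 this is 9, so x decreases.
∂V/∂y = 12y(y + 1)(y + 3); at y=-2 this is 24, so y decreases.
x converges to its nearest critical value 1 (a local min of the x-part); y converges to -3. The iterate converges to (1, -3).

(1, -3)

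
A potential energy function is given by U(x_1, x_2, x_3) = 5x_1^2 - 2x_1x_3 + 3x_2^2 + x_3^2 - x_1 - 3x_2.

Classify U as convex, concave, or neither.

U is quadratic, so its Hessian is the constant matrix H = [[10, 0, -2], [0, 6, 0], [-2, 0, 2]].
Leading principal minors: 10, 60, 96.
All positive ⇒ H ≻ 0 ⇒ convex.

convex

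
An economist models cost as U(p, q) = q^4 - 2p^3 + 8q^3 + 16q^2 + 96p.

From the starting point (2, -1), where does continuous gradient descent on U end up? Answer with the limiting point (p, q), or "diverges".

U is separable, so gradient descent decouples: p follows -∂U/∂p, q follows -∂U/∂q.
∂U/∂p = -6(p - 4)(p + 4); at p=2 this is 72, so p decreases.
∂U/∂q = 4q(q + 2)(q + 4); at q=-1 this is -12, so q increases.
p converges to its nearest critical value -4 (a local min of the p-part); q converges to 0. The iterate converges to (-4, 0).

(-4, 0)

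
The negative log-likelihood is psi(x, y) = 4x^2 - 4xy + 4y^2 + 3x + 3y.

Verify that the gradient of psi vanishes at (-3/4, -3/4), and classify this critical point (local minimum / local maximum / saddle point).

local minimum

∇psi = (8x - 4y + 3, -4x + 8y + 3); substituting (-3/4, -3/4) gives ∇psi = (0, 0), so (-3/4, -3/4) is indeed a critical point.
The Hessian of psi is constant: H = [[8, -4], [-4, 8]].
det(H) = 8·8 − (-4)² = 48.
det(H) > 0 and tr(H) = 16 > 0, so H is positive definite and the point is a local minimum.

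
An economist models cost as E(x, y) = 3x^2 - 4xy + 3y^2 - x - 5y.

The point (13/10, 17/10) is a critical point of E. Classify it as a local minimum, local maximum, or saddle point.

local minimum

The Hessian of E is constant: H = [[6, -4], [-4, 6]].
det(H) = 6·6 − (-4)² = 20.
det(H) > 0 and tr(H) = 12 > 0, so H is positive definite and the point is a local minimum.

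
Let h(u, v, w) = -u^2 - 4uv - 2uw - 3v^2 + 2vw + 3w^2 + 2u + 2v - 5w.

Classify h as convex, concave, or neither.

h is quadratic, so its Hessian is the constant matrix H = [[-2, -4, -2], [-4, -6, 2], [-2, 2, 6]].
Leading principal minors: -2, -4, 40.
Neither pattern holds ⇒ H is indefinite ⇒ neither convex nor concave.

neither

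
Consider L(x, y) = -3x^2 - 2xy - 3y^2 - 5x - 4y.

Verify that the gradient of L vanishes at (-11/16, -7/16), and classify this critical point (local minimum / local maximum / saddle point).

local maximum

∇L = (-6x - 2y - 5, -2x - 6y - 4); substituting (-11/16, -7/16) gives ∇L = (0, 0), so (-11/16, -7/16) is indeed a critical point.
The Hessian of L is constant: H = [[-6, -2], [-2, -6]].
det(H) = (-6)·(-6) − (-2)² = 32.
det(H) > 0 and tr(H) = -12 < 0, so H is negative definite and the point is a local maximum.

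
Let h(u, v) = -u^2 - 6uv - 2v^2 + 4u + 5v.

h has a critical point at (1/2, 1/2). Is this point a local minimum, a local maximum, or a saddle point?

The Hessian of h is constant: H = [[-2, -6], [-6, -4]].
det(H) = (-2)·(-4) − (-6)² = -28.
Since det(H) < 0, H is indefinite and the critical point is a saddle point.

saddle point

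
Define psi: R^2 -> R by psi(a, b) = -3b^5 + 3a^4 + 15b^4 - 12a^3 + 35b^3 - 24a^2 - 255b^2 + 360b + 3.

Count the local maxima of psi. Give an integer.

2

psi separates as a function of a plus a function of b, so ∇psi=0 decouples.
∂psi/∂a = 12a(a - 4)(a + 1) = 0 at a ∈ {-1, 0, 4}; ∂psi/∂b = -15(b - 4)(b - 2)(b - 1)(b + 3) = 0 at b ∈ {-3, 1, 2, 4}.
The Hessian is diagonal: diag(psi_aa, psi_bb). Second derivatives: psi_aa(-1)=60, psi_aa(0)=-48, psi_aa(4)=240; psi_bb(-3)=2100, psi_bb(1)=-180, psi_bb(2)=150, psi_bb(4)=-630.
Local maxima occur where both diagonal entries negative: (0, 1), (0, 4). Count: 2.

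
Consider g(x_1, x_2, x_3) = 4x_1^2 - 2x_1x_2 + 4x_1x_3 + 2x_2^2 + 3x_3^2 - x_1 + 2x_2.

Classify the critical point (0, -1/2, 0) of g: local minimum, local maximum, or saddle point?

local minimum

The Hessian is constant: H = [[8, -2, 4], [-2, 4, 0], [4, 0, 6]].
Leading principal minors: Δ₁ = 8, Δ₂ = 28, Δ₃ = 104.
All leading minors are positive, so H is positive definite: a local minimum.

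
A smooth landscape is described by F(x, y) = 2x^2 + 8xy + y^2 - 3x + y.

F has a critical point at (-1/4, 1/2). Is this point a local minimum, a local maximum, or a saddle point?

The Hessian of F is constant: H = [[4, 8], [8, 2]].
det(H) = 4·2 − 8² = -56.
Since det(H) < 0, H is indefinite and the critical point is a saddle point.

saddle point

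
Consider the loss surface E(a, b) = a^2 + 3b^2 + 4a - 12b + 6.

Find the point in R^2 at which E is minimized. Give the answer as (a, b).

E(a,b) separates as P(a) + Q(b) + 6, so its minimum is min P + min Q + 6.
P'(a) = 2a + 4 vanishes at a ∈ {-2}; Q'(b) = 6b - 12 vanishes at b ∈ {2}.
Local minima of P (where P''>0): P(-2)=-4. Local minima of Q: Q(2)=-12.
So the global minimum of E is P(-2) + Q(2) + 6 = -4 − 12 + 6 = -10, attained at (-2, 2).

(-2, 2)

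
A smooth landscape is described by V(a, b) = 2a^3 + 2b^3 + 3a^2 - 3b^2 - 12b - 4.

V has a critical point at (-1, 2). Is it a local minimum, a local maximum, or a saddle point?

The mixed partial ∂²V/∂a∂b is 0, so the Hessian at any point is diag(V_aa, V_bb) = diag(6(2a + 1), 6(2b - 1)).
At (-1, 2): H = diag(-6, 18).
The eigenvalues have opposite signs, so H is indefinite: a saddle point.

saddle point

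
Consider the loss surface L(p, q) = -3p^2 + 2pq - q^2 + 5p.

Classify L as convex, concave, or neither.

concave

L is quadratic, so its Hessian is the constant matrix H = [[-6, 2], [2, -2]].
det(H) = 8, tr(H) = -8.
det(H) > 0 and tr(H) < 0, so H is negative definite everywhere: concave.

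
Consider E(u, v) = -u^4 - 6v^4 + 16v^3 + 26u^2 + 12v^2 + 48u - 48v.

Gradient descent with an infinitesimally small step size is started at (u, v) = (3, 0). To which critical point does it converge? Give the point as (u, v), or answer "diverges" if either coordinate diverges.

(-1, 1)

E is separable, so gradient descent decouples: u follows -∂E/∂u, v follows -∂E/∂v.
∂E/∂u = -4(u - 4)(u + 1)(u + 3); at u=3 this is 96, so u decreases.
∂E/∂v = -24(v - 2)(v - 1)(v + 1); at v=0 this is -48, so v increases.
u converges to its nearest critical value -1 (a local min of the u-part); v converges to 1. The iterate converges to (-1, 1).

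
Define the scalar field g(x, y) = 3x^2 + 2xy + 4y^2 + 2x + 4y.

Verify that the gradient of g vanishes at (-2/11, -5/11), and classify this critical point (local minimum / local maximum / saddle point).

∇g = (6x + 2y + 2, 2x + 8y + 4); substituting (-2/11, -5/11) gives ∇g = (0, 0), so (-2/11, -5/11) is indeed a critical point.
The Hessian of g is constant: H = [[6, 2], [2, 8]].
det(H) = 6·8 − 2² = 44.
det(H) > 0 and tr(H) = 14 > 0, so H is positive definite and the point is a local minimum.

local minimum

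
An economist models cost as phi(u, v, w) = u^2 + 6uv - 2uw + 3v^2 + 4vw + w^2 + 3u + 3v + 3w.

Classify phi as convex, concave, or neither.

neither

phi is quadratic, so its Hessian is the constant matrix H = [[2, 6, -2], [6, 6, 4], [-2, 4, 2]].
Leading principal minors: 2, -24, -200.
Neither pattern holds ⇒ H is indefinite ⇒ neither convex nor concave.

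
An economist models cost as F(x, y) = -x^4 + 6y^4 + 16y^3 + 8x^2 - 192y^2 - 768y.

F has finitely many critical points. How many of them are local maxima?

F separates as a function of x plus a function of y, so ∇F=0 decouples.
∂F/∂x = -4x(x - 2)(x + 2) = 0 at x ∈ {-2, 0, 2}; ∂F/∂y = 24(y - 4)(y + 2)(y + 4) = 0 at y ∈ {-4, -2, 4}.
The Hessian is diagonal: diag(F_xx, F_yy). Second derivatives: F_xx(-2)=-32, F_xx(0)=16, F_xx(2)=-32; F_yy(-4)=384, F_yy(-2)=-288, F_yy(4)=1152.
Local maxima occur where both diagonal entries negative: (-2, -2), (2, -2). Count: 2.

2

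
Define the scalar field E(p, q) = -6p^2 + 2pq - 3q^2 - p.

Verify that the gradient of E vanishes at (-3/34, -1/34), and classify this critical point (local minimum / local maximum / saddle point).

local maximum

∇E = (-12p + 2q - 1, 2p - 6q); substituting (-3/34, -1/34) gives ∇E = (0, 0), so (-3/34, -1/34) is indeed a critical point.
The Hessian of E is constant: H = [[-12, 2], [2, -6]].
det(H) = (-12)·(-6) − 2² = 68.
det(H) > 0 and tr(H) = -18 < 0, so H is negative definite and the point is a local maximum.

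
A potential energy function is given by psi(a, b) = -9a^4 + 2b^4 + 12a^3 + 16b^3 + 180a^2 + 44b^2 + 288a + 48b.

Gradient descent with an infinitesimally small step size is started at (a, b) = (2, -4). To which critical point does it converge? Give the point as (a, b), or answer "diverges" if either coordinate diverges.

(-1, -3)

psi is separable, so gradient descent decouples: a follows -∂psi/∂a, b follows -∂psi/∂b.
∂psi/∂a = -36(a - 4)(a + 1)(a + 2); at a=2 this is 864, so a decreases.
∂psi/∂b = 8(b + 1)(b + 2)(b + 3); at b=-4 this is -48, so b increases.
a converges to its nearest critical value -1 (a local min of the a-part); b converges to -3. The iterate converges to (-1, -3).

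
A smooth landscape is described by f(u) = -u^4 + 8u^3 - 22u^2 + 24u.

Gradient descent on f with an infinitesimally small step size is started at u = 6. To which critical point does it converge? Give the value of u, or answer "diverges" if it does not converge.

diverges

f'(u) = -4(u - 3)(u - 2)(u - 1), so f'(6) = -240.
Gradient descent moves in the -f' direction, i.e. u is increasing.
There is no critical point above u=6, and f' keeps the same sign, so the iterate runs off to +∞.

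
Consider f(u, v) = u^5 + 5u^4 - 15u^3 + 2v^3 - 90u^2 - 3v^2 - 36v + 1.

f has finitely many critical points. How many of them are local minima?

f separates as a function of u plus a function of v, so ∇f=0 decouples.
∂f/∂u = 5u(u - 3)(u + 3)(u + 4) = 0 at u ∈ {-4, -3, 0, 3}; ∂f/∂v = 6(v - 3)(v + 2) = 0 at v ∈ {-2, 3}.
The Hessian is diagonal: diag(f_uu, f_vv). Second derivatives: f_uu(-4)=-140, f_uu(-3)=90, f_uu(0)=-180, f_uu(3)=630; f_vv(-2)=-30, f_vv(3)=30.
Local minima occur where both diagonal entries positive: (-3, 3), (3, 3). Count: 2.

2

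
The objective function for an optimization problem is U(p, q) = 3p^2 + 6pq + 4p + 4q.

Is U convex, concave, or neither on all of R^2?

neither

U is quadratic, so its Hessian is the constant matrix H = [[6, 6], [6, 0]].
det(H) = -36, tr(H) = 6.
det(H) < 0, so H is indefinite: neither convex nor concave.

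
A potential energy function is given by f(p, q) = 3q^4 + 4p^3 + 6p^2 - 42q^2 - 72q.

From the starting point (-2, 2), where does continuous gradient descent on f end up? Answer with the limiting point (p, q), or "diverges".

diverges

f is separable, so gradient descent decouples: p follows -∂f/∂p, q follows -∂f/∂q.
∂f/∂p = 12p(p + 1); at p=-2 this is 24, so p decreases.
∂f/∂q = 12(q - 3)(q + 1)(q + 2); at q=2 this is -144, so q increases.
The p-coordinate has no critical point in that direction and runs off to infinity.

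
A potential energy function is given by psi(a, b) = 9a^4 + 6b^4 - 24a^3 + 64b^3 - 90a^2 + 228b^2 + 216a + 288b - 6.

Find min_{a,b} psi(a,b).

-580

psi(a,b) separates as P(a) + Q(b) − 6, so its minimum is min P + min Q − 6.
P'(a) = 36(a - 3)(a - 1)(a + 2) vanishes at a ∈ {-2, 1, 3}; Q'(b) = 24(b + 1)(b + 3)(b + 4) vanishes at b ∈ {-4, -3, -1}.
Local minima of P (where P''>0): P(-2)=-456, P(3)=-81. Local minima of Q: Q(-4)=-64, Q(-1)=-118.
So the global minimum of psi is P(-2) + Q(-1) − 6 = -456 − 118 − 6 = -580, attained at (-2, -1).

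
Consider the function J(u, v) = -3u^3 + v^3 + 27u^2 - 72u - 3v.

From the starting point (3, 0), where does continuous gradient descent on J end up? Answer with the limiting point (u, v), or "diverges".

(2, 1)

J is separable, so gradient descent decouples: u follows -∂J/∂u, v follows -∂J/∂v.
∂J/∂u = -9(u - 4)(u - 2); at u=3 this is 9, so u decreases.
∂J/∂v = 3(v - 1)(v + 1); at v=0 this is -3, so v increases.
u converges to its nearest critical value 2 (a local min of the u-part); v converges to 1. The iterate converges to (2, 1).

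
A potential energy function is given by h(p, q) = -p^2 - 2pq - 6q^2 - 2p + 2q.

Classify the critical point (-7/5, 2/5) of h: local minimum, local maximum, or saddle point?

local maximum

The Hessian of h is constant: H = [[-2, -2], [-2, -12]].
det(H) = (-2)·(-12) − (-2)² = 20.
det(H) > 0 and tr(H) = -14 < 0, so H is negative definite and the point is a local maximum.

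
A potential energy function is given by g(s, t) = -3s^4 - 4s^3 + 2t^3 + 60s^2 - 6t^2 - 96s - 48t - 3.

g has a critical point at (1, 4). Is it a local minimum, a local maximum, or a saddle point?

local minimum

The mixed partial ∂²g/∂s∂t is 0, so the Hessian at any point is diag(g_ss, g_tt) = diag(12(-3s^2 - 2s + 10), 12(t - 1)).
At (1, 4): H = diag(60, 36).
Both eigenvalues are positive, so H is positive definite: a local minimum.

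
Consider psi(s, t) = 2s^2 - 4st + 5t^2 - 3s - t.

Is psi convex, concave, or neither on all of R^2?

convex

psi is quadratic, so its Hessian is the constant matrix H = [[4, -4], [-4, 10]].
det(H) = 24, tr(H) = 14.
det(H) > 0 and tr(H) > 0, so H is positive definite everywhere: convex.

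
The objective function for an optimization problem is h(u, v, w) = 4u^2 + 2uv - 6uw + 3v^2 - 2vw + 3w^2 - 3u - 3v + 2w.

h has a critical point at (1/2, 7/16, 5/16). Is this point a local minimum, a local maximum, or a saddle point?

local minimum

The Hessian is constant: H = [[8, 2, -6], [2, 6, -2], [-6, -2, 6]].
Leading principal minors: Δ₁ = 8, Δ₂ = 44, Δ₃ = 64.
All leading minors are positive, so H is positive definite: a local minimum.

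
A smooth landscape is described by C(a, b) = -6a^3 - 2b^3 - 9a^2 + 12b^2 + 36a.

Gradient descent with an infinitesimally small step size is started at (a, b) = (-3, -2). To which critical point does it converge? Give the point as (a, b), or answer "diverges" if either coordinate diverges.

C is separable, so gradient descent decouples: a follows -∂C/∂a, b follows -∂C/∂b.
∂C/∂a = -18(a - 1)(a + 2); at a=-3 this is -72, so a increases.
∂C/∂b = -6b(b - 4); at b=-2 this is -72, so b increases.
a converges to its nearest critical value -2 (a local min of the a-part); b converges to 0. The iterate converges to (-2, 0).

(-2, 0)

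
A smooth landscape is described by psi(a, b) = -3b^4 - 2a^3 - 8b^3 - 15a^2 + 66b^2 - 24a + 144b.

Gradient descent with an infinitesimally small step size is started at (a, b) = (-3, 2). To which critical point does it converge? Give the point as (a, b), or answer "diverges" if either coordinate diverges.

(-4, -1)

psi is separable, so gradient descent decouples: a follows -∂psi/∂a, b follows -∂psi/∂b.
∂psi/∂a = -6(a + 1)(a + 4); at a=-3 this is 12, so a decreases.
∂psi/∂b = -12(b - 3)(b + 1)(b + 4); at b=2 this is 216, so b decreases.
a converges to its nearest critical value -4 (a local min of the a-part); b converges to -1. The iterate converges to (-4, -1).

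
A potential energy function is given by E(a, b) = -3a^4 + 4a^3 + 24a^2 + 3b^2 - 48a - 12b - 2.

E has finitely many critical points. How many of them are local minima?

E separates as a function of a plus a function of b, so ∇E=0 decouples.
∂E/∂a = -12(a - 2)(a - 1)(a + 2) = 0 at a ∈ {-2, 1, 2}; ∂E/∂b = 6(b - 2) = 0 at b ∈ {2}.
The Hessian is diagonal: diag(E_aa, E_bb). Second derivatives: E_aa(-2)=-144, E_aa(1)=36, E_aa(2)=-48; E_bb(2)=6.
Local minima occur where both diagonal entries positive: (1, 2). Count: 1.

1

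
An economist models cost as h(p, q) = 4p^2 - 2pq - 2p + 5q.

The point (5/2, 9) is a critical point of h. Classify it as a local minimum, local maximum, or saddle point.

The Hessian of h is constant: H = [[8, -2], [-2, 0]].
det(H) = 8·0 − (-2)² = -4.
Since det(H) < 0, H is indefinite and the critical point is a saddle point.

saddle point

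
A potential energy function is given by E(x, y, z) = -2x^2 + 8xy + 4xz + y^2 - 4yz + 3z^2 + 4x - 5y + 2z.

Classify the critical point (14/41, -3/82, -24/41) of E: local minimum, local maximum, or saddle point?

saddle point

The Hessian is constant: H = [[-4, 8, 4], [8, 2, -4], [4, -4, 6]].
Leading principal minors: Δ₁ = -4, Δ₂ = -72, Δ₃ = -656.
The minors fit neither the all-positive nor the alternating-sign pattern, so H is indefinite: a saddle point.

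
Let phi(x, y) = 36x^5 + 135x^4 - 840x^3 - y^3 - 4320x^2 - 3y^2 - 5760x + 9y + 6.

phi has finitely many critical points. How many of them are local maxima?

phi separates as a function of x plus a function of y, so ∇phi=0 decouples.
∂phi/∂x = 180(x - 4)(x + 1)(x + 2)(x + 4) = 0 at x ∈ {-4, -2, -1, 4}; ∂phi/∂y = -3(y - 1)(y + 3) = 0 at y ∈ {-3, 1}.
The Hessian is diagonal: diag(phi_xx, phi_yy). Second derivatives: phi_xx(-4)=-8640, phi_xx(-2)=2160, phi_xx(-1)=-2700, phi_xx(4)=43200; phi_yy(-3)=12, phi_yy(1)=-12.
Local maxima occur where both diagonal entries negative: (-4, 1), (-1, 1). Count: 2.

2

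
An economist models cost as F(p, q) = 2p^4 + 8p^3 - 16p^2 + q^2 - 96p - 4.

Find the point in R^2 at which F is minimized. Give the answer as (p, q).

F(p,q) separates as A(p) + B(q) − 4, so its minimum is min A + min B − 4.
A'(p) = 8(p - 2)(p + 2)(p + 3) vanishes at p ∈ {-3, -2, 2}; B'(q) = 2q vanishes at q ∈ {0}.
Local minima of A (where A''>0): A(-3)=90, A(2)=-160. Local minima of B: B(0)=0.
So the global minimum of F is A(2) + B(0) − 4 = -160 + 0 − 4 = -164, attained at (2, 0).

(2, 0)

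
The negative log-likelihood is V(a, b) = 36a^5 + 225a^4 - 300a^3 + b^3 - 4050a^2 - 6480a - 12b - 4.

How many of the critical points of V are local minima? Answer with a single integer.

V separates as a function of a plus a function of b, so ∇V=0 decouples.
∂V/∂a = 180(a - 3)(a + 1)(a + 3)(a + 4) = 0 at a ∈ {-4, -3, -1, 3}; ∂V/∂b = 3(b - 2)(b + 2) = 0 at b ∈ {-2, 2}.
The Hessian is diagonal: diag(V_aa, V_bb). Second derivatives: V_aa(-4)=-3780, V_aa(-3)=2160, V_aa(-1)=-4320, V_aa(3)=30240; V_bb(-2)=-12, V_bb(2)=12.
Local minima occur where both diagonal entries positive: (-3, 2), (3, 2). Count: 2.

2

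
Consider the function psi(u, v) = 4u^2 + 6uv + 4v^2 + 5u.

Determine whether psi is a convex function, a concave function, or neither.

psi is quadratic, so its Hessian is the constant matrix H = [[8, 6], [6, 8]].
det(H) = 28, tr(H) = 16.
det(H) > 0 and tr(H) > 0, so H is positive definite everywhere: convex.

convex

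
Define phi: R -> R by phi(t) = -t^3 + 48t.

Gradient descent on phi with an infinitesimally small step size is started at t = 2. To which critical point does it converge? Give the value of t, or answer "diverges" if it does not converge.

-4

phi'(t) = -3(t - 4)(t + 4), so phi'(2) = 36.
Gradient descent moves in the -phi' direction, i.e. t is decreasing.
The nearest critical point in that direction is t = -4, where phi'' = 24 > 0 (a local minimum). The iterate converges there.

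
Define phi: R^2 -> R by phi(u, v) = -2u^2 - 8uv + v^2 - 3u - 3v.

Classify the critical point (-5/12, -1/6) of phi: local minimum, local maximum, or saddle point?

saddle point

The Hessian of phi is constant: H = [[-4, -8], [-8, 2]].
det(H) = (-4)·2 − (-8)² = -72.
Since det(H) < 0, H is indefinite and the critical point is a saddle point.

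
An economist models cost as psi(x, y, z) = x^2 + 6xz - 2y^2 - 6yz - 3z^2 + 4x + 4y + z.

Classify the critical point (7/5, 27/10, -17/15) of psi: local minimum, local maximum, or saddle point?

saddle point

The Hessian is constant: H = [[2, 0, 6], [0, -4, -6], [6, -6, -6]].
Leading principal minors: Δ₁ = 2, Δ₂ = -8, Δ₃ = 120.
The minors fit neither the all-positive nor the alternating-sign pattern, so H is indefinite: a saddle point.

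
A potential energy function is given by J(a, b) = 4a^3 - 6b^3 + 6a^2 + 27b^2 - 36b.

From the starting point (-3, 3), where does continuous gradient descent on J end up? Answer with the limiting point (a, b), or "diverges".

J is separable, so gradient descent decouples: a follows -∂J/∂a, b follows -∂J/∂b.
∂J/∂a = 12a(a + 1); at a=-3 this is 72, so a decreases.
∂J/∂b = -18(b - 2)(b - 1); at b=3 this is -36, so b increases.
The a-coordinate has no critical point in that direction and runs off to infinity.

diverges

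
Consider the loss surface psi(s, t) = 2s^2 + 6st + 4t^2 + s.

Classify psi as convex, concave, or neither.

neither

psi is quadratic, so its Hessian is the constant matrix H = [[4, 6], [6, 8]].
det(H) = -4, tr(H) = 12.
det(H) < 0, so H is indefinite: neither convex nor concave.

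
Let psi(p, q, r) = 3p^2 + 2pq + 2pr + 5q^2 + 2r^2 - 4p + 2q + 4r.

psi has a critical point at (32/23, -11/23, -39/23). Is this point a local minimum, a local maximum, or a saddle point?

local minimum

The Hessian is constant: H = [[6, 2, 2], [2, 10, 0], [2, 0, 4]].
Leading principal minors: Δ₁ = 6, Δ₂ = 56, Δ₃ = 184.
All leading minors are positive, so H is positive definite: a local minimum.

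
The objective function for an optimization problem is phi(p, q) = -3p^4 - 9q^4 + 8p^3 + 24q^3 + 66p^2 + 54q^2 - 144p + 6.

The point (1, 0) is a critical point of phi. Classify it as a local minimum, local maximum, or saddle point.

local minimum

The mixed partial ∂²phi/∂p∂q is 0, so the Hessian at any point is diag(phi_pp, phi_qq) = diag(12(-3p^2 + 4p + 11), 36(-3q^2 + 4q + 3)).
At (1, 0): H = diag(144, 108).
Both eigenvalues are positive, so H is positive definite: a local minimum.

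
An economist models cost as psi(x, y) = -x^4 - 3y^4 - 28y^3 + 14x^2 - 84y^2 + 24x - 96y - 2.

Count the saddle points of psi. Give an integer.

psi separates as a function of x plus a function of y, so ∇psi=0 decouples.
∂psi/∂x = -4(x - 3)(x + 1)(x + 2) = 0 at x ∈ {-2, -1, 3}; ∂psi/∂y = -12(y + 1)(y + 2)(y + 4) = 0 at y ∈ {-4, -2, -1}.
The Hessian is diagonal: diag(psi_xx, psi_yy). Second derivatives: psi_xx(-2)=-20, psi_xx(-1)=16, psi_xx(3)=-80; psi_yy(-4)=-72, psi_yy(-2)=24, psi_yy(-1)=-36.
Saddle points occur where the two diagonal entries have opposite signs: (-2, -2), (-1, -4), (-1, -1), (3, -2). Count: 4.

4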